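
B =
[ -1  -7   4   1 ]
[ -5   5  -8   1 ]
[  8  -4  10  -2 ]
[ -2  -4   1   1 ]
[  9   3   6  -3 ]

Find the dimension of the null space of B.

2

Row reduce to echelon form.
R2 ← R2 − (5)·R1: [0, 40, -28, -4]
R3 ← R3 + (8)·R1: [0, -60, 42, 6]
R4 ← R4 − (2)·R1: [0, 10, -7, -1]
R5 ← R5 + (9)·R1: [0, -60, 42, 6]
R3 ← R3 + (3/2)·R2: [0, 0, 0, 0]
R4 ← R4 − (1/4)·R2: [0, 0, 0, 0]
R5 ← R5 + (3/2)·R2: [0, 0, 0, 0]
2 nonzero rows, so rank(B) = 2.
B has 4 columns; by rank–nullity, nullity = 4 − 2 = 2.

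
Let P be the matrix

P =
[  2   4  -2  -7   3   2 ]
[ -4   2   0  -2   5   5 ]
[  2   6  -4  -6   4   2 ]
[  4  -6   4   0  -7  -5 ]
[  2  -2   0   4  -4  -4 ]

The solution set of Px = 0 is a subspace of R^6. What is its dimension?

Row reduce to echelon form.
R2 ← R2 + (2)·R1: [0, 10, -4, -16, 11, 9]
R3 ← R3 − R1: [0, 2, -2, 1, 1, 0]
R4 ← R4 − (2)·R1: [0, -14, 8, 14, -13, -9]
R5 ← R5 − R1: [0, -6, 2, 11, -7, -6]
R3 ← R3 − (1/5)·R2: [0, 0, -6/5, 21/5, -6/5, -9/5]
R4 ← R4 + (7/5)·R2: [0, 0, 12/5, -42/5, 12/5, 18/5]
R5 ← R5 + (3/5)·R2: [0, 0, -2/5, 7/5, -2/5, -3/5]
R4 ← R4 + (2)·R3: [0, 0, 0, 0, 0, 0]
R5 ← R5 − (1/3)·R3: [0, 0, 0, 0, 0, 0]
3 nonzero rows, so rank(P) = 3.
P has 6 columns; by rank–nullity, nullity = 6 − 3 = 3.

3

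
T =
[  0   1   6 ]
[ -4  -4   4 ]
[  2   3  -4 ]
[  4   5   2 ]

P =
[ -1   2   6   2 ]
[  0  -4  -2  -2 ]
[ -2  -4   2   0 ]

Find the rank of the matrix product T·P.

First compute TP:
[[-12, -28,  10,  -2],
 [ -4,  -8,  -8,   0],
 [  6,   8,  -2,  -2],
 [ -8, -20,  18,  -2]]
Now row reduce the product.
R2 ← R2 − (1/3)·R1: [0, 4/3, -34/3, 2/3]
R3 ← R3 + (1/2)·R1: [0, -6, 3, -3]
R4 ← R4 − (2/3)·R1: [0, -4/3, 34/3, -2/3]
R3 ← R3 + (9/2)·R2: [0, 0, -48, 0]
R4 ← R4 + R2: [0, 0, 0, 0]
3 nonzero rows, so rank(TP) = 3.

3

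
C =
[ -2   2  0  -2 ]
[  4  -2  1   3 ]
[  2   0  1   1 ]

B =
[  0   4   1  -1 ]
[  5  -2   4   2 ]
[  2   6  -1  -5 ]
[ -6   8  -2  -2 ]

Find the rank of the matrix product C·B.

First compute CB:
[[ 22, -28,  10,  10],
 [-26,  50, -11, -19],
 [ -4,  22,  -1,  -9]]
Now row reduce the product.
R2 ← R2 + (13/11)·R1: [0, 186/11, 9/11, -79/11]
R3 ← R3 + (2/11)·R1: [0, 186/11, 9/11, -79/11]
R3 ← R3 − R2: [0, 0, 0, 0]
2 nonzero rows, so rank(CB) = 2.

2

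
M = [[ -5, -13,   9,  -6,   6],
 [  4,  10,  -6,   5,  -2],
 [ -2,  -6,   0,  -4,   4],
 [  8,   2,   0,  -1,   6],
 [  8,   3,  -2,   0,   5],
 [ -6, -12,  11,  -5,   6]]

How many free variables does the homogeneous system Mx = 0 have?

Row reduce to echelon form.
R2 ← R2 + (4/5)·R1: [0, -2/5, 6/5, 1/5, 14/5]
R3 ← R3 − (2/5)·R1: [0, -4/5, -18/5, -8/5, 8/5]
R4 ← R4 + (8/5)·R1: [0, -94/5, 72/5, -53/5, 78/5]
R5 ← R5 + (8/5)·R1: [0, -89/5, 62/5, -48/5, 73/5]
R6 ← R6 − (6/5)·R1: [0, 18/5, 1/5, 11/5, -6/5]
R3 ← R3 − (2)·R2: [0, 0, -6, -2, -4]
R4 ← R4 − (47)·R2: [0, 0, -42, -20, -116]
R5 ← R5 − (89/2)·R2: [0, 0, -41, -37/2, -110]
R6 ← R6 + (9)·R2: [0, 0, 11, 4, 24]
R4 ← R4 − (7)·R3: [0, 0, 0, -6, -88]
R5 ← R5 − (41/6)·R3: [0, 0, 0, -29/6, -248/3]
R6 ← R6 + (11/6)·R3: [0, 0, 0, 1/3, 50/3]
R5 ← R5 − (29/36)·R4: [0, 0, 0, 0, -106/9]
R6 ← R6 + (1/18)·R4: [0, 0, 0, 0, 106/9]
R6 ← R6 + R5: [0, 0, 0, 0, 0]
5 nonzero rows, so rank(M) = 5.
M has 5 columns; by rank–nullity, nullity = 5 − 5 = 0.

0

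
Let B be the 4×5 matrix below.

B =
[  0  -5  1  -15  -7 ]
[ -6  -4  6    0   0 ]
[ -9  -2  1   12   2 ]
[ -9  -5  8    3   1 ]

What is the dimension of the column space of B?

Row reduce to echelon form.
Swap R1 ↔ R2
R3 ← R3 − (3/2)·R1: [0, 4, -8, 12, 2]
R4 ← R4 − (3/2)·R1: [0, 1, -1, 3, 1]
R3 ← R3 + (4/5)·R2: [0, 0, -36/5, 0, -18/5]
R4 ← R4 + (1/5)·R2: [0, 0, -4/5, 0, -2/5]
R4 ← R4 − (1/9)·R3: [0, 0, 0, 0, 0]
Echelon form has 3 nonzero rows, so rank(B) = 3.
The column space has dimension equal to the rank: 3.

3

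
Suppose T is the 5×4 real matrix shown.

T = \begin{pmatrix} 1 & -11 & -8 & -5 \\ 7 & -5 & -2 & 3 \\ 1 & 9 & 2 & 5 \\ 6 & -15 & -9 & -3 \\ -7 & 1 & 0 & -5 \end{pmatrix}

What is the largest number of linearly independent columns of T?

Row reduce to echelon form.
R2 ← R2 − (7)·R1: [0, 72, 54, 38]
R3 ← R3 − R1: [0, 20, 10, 10]
R4 ← R4 − (6)·R1: [0, 51, 39, 27]
R5 ← R5 + (7)·R1: [0, -76, -56, -40]
R3 ← R3 − (5/18)·R2: [0, 0, -5, -5/9]
R4 ← R4 − (17/24)·R2: [0, 0, 3/4, 1/12]
R5 ← R5 + (19/18)·R2: [0, 0, 1, 1/9]
R4 ← R4 + (3/20)·R3: [0, 0, 0, 0]
R5 ← R5 + (1/5)·R3: [0, 0, 0, 0]
Echelon form has 3 nonzero rows, so rank(T) = 3.
The rank gives the maximum number of linearly independent columns: 3.

3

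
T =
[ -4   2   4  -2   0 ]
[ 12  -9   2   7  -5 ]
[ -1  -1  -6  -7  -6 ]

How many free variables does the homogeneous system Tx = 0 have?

Row reduce to echelon form.
R2 ← R2 + (3)·R1: [0, -3, 14, 1, -5]
R3 ← R3 − (1/4)·R1: [0, -3/2, -7, -13/2, -6]
R3 ← R3 − (1/2)·R2: [0, 0, -14, -7, -7/2]
3 nonzero rows, so rank(T) = 3.
T has 5 columns; by rank–nullity, nullity = 5 − 3 = 2.

2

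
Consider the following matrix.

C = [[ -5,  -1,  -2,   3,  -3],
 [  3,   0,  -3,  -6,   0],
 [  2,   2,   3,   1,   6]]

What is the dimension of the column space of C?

3

Row reduce to echelon form.
R2 ← R2 + (3/5)·R1: [0, -3/5, -21/5, -21/5, -9/5]
R3 ← R3 + (2/5)·R1: [0, 8/5, 11/5, 11/5, 24/5]
R3 ← R3 + (8/3)·R2: [0, 0, -9, -9, 0]
Echelon form has 3 nonzero rows, so rank(C) = 3.
The column space has dimension equal to the rank: 3.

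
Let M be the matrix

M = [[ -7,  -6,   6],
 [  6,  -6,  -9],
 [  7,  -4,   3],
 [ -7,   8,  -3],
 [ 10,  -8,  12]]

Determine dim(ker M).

Row reduce to echelon form.
R2 ← R2 + (6/7)·R1: [0, -78/7, -27/7]
R3 ← R3 + R1: [0, -10, 9]
R4 ← R4 − R1: [0, 14, -9]
R5 ← R5 + (10/7)·R1: [0, -116/7, 144/7]
R3 ← R3 − (35/39)·R2: [0, 0, 162/13]
R4 ← R4 + (49/39)·R2: [0, 0, -180/13]
R5 ← R5 − (58/39)·R2: [0, 0, 342/13]
R4 ← R4 + (10/9)·R3: [0, 0, 0]
R5 ← R5 − (19/9)·R3: [0, 0, 0]
3 nonzero rows, so rank(M) = 3.
M has 3 columns; by rank–nullity, nullity = 3 − 3 = 0.

0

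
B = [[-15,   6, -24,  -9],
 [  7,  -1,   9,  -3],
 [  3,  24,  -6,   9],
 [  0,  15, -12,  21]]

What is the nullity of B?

0

Row reduce to echelon form.
R2 ← R2 + (7/15)·R1: [0, 9/5, -11/5, -36/5]
R3 ← R3 + (1/5)·R1: [0, 126/5, -54/5, 36/5]
R3 ← R3 − (14)·R2: [0, 0, 20, 108]
R4 ← R4 − (25/3)·R2: [0, 0, 19/3, 81]
R4 ← R4 − (19/60)·R3: [0, 0, 0, 234/5]
4 nonzero rows, so rank(B) = 4.
B has 4 columns; by rank–nullity, nullity = 4 − 4 = 0.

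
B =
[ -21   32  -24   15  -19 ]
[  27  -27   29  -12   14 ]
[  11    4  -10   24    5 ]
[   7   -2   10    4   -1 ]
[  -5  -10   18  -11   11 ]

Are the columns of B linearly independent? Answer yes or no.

Row reduce B to echelon form.
R2 ← R2 + (9/7)·R1: [0, 99/7, -13/7, 51/7, -73/7]
R3 ← R3 + (11/21)·R1: [0, 436/21, -158/7, 223/7, -104/21]
R4 ← R4 + (1/3)·R1: [0, 26/3, 2, 9, -22/3]
R5 ← R5 − (5/21)·R1: [0, -370/21, 166/7, -102/7, 326/21]
R3 ← R3 − (436/297)·R2: [0, 0, -5894/297, 2095/99, 3076/297]
R4 ← R4 − (182/297)·R2: [0, 0, 932/297, 449/99, -280/297]
R5 ← R5 + (370/297)·R2: [0, 0, 6356/297, -544/99, 752/297]
R4 ← R4 + (466/2947)·R3: [0, 0, 0, 23227/2947, 2048/2947]
R5 ← R5 + (454/421)·R3: [0, 0, 0, 7294/421, 5768/421]
R5 ← R5 − (51058/23227)·R4: [0, 0, 0, 0, 282744/23227]
5 pivots among 5 columns.
Every column is a pivot column, so the columns are linearly independent.

yes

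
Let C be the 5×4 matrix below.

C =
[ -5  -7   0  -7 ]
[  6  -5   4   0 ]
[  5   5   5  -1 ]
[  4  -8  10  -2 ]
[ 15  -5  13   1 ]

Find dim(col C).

4

Row reduce to echelon form.
R2 ← R2 + (6/5)·R1: [0, -67/5, 4, -42/5]
R3 ← R3 + R1: [0, -2, 5, -8]
R4 ← R4 + (4/5)·R1: [0, -68/5, 10, -38/5]
R5 ← R5 + (3)·R1: [0, -26, 13, -20]
R3 ← R3 − (10/67)·R2: [0, 0, 295/67, -452/67]
R4 ← R4 − (68/67)·R2: [0, 0, 398/67, 62/67]
R5 ← R5 − (130/67)·R2: [0, 0, 351/67, -248/67]
R4 ← R4 − (398/295)·R3: [0, 0, 0, 2958/295]
R5 ← R5 − (351/295)·R3: [0, 0, 0, 1276/295]
R5 ← R5 − (22/51)·R4: [0, 0, 0, 0]
Echelon form has 4 nonzero rows, so rank(C) = 4.
The column space has dimension equal to the rank: 4.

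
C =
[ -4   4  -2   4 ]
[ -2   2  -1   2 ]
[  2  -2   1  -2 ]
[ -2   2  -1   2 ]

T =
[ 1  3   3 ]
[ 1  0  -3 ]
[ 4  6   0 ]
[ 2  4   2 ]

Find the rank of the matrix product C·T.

First compute CT:
[[  0,  -8, -16],
 [  0,  -4,  -8],
 [  0,   4,   8],
 [  0,  -4,  -8]]
Now row reduce the product.
R2 ← R2 − (1/2)·R1: [0, 0, 0]
R3 ← R3 + (1/2)·R1: [0, 0, 0]
R4 ← R4 − (1/2)·R1: [0, 0, 0]
1 nonzero row, so rank(CT) = 1.

1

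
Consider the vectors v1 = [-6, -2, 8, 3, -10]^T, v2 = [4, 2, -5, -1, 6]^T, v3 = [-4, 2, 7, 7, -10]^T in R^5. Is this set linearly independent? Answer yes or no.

no

Form the matrix with these vectors as rows and row reduce.
R2 ← R2 + (2/3)·R1: [0, 2/3, 1/3, 1, -2/3]
R3 ← R3 − (2/3)·R1: [0, 10/3, 5/3, 5, -10/3]
R3 ← R3 − (5)·R2: [0, 0, 0, 0, 0]
2 nonzero rows, so the 3 vectors span a space of dimension 2.
Since 2 < 3, the vectors are linearly dependent.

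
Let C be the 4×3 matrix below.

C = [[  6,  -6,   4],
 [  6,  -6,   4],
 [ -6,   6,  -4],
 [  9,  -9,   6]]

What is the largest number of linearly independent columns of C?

1

Row reduce to echelon form.
R2 ← R2 − R1: [0, 0, 0]
R3 ← R3 + R1: [0, 0, 0]
R4 ← R4 − (3/2)·R1: [0, 0, 0]
Echelon form has 1 nonzero row, so rank(C) = 1.
The rank gives the maximum number of linearly independent columns: 1.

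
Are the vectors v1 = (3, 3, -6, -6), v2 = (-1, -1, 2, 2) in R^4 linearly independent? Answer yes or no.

no

Form the matrix with these vectors as rows and row reduce.
R2 ← R2 + (1/3)·R1: [0, 0, 0, 0]
1 nonzero row, so the 2 vectors span a space of dimension 1.
Since 1 < 2, the vectors are linearly dependent.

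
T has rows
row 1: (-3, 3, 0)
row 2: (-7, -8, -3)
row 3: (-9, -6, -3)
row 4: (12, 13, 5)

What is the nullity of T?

Row reduce to echelon form.
R2 ← R2 − (7/3)·R1: [0, -15, -3]
R3 ← R3 − (3)·R1: [0, -15, -3]
R4 ← R4 + (4)·R1: [0, 25, 5]
R3 ← R3 − R2: [0, 0, 0]
R4 ← R4 + (5/3)·R2: [0, 0, 0]
2 nonzero rows, so rank(T) = 2.
T has 3 columns; by rank–nullity, nullity = 3 − 2 = 1.

1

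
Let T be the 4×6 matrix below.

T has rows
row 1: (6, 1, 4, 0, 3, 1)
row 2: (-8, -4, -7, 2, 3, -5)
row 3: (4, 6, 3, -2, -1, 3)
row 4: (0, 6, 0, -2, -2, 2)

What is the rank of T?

Row reduce to echelon form.
R2 ← R2 + (4/3)·R1: [0, -8/3, -5/3, 2, 7, -11/3]
R3 ← R3 − (2/3)·R1: [0, 16/3, 1/3, -2, -3, 7/3]
R3 ← R3 + (2)·R2: [0, 0, -3, 2, 11, -5]
R4 ← R4 + (9/4)·R2: [0, 0, -15/4, 5/2, 55/4, -25/4]
R4 ← R4 − (5/4)·R3: [0, 0, 0, 0, 0, 0]
Echelon form has 3 nonzero rows, so rank(T) = 3.

3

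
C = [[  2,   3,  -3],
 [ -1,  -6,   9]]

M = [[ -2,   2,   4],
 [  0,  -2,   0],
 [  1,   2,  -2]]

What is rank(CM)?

2

First compute CM:
[[ -7,  -8,  14],
 [ 11,  28, -22]]
Now row reduce the product.
R2 ← R2 + (11/7)·R1: [0, 108/7, 0]
2 nonzero rows, so rank(CM) = 2.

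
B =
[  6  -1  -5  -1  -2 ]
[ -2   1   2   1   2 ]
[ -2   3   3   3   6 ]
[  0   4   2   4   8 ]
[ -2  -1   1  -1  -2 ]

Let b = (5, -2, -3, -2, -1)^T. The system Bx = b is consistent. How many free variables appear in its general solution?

Row reduce the augmented matrix [B | b].
R2 ← R2 + (1/3)·R1: [0, 2/3, 1/3, 2/3, 4/3, -1/3]
R3 ← R3 + (1/3)·R1: [0, 8/3, 4/3, 8/3, 16/3, -4/3]
R5 ← R5 + (1/3)·R1: [0, -4/3, -2/3, -4/3, -8/3, 2/3]
R3 ← R3 − (4)·R2: [0, 0, 0, 0, 0, 0]
R4 ← R4 − (6)·R2: [0, 0, 0, 0, 0, 0]
R5 ← R5 + (2)·R2: [0, 0, 0, 0, 0, 0]
The echelon form has 2 nonzero rows, and every pivot lies in the first 5 columns, so rank(B) = rank([B|b]) = 2.
The system is consistent.
Free variables = (unknowns) − (rank) = 5 − 2 = 3.

3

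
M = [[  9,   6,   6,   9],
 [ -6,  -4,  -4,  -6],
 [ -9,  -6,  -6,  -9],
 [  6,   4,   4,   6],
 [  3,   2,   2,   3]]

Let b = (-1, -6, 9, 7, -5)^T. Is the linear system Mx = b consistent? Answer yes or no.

no

Row reduce the augmented matrix [M | b].
R2 ← R2 + (2/3)·R1: [0, 0, 0, 0, -20/3]
R3 ← R3 + R1: [0, 0, 0, 0, 8]
R4 ← R4 − (2/3)·R1: [0, 0, 0, 0, 23/3]
R5 ← R5 − (1/3)·R1: [0, 0, 0, 0, -14/3]
R3 ← R3 + (6/5)·R2: [0, 0, 0, 0, 0]
R4 ← R4 + (23/20)·R2: [0, 0, 0, 0, 0]
R5 ← R5 − (7/10)·R2: [0, 0, 0, 0, 0]
The echelon form has 2 nonzero rows; the last pivot sits in the augmented column, so rank(M) = 1 but rank([M|b]) = 2.
Since the ranks differ, the system is inconsistent.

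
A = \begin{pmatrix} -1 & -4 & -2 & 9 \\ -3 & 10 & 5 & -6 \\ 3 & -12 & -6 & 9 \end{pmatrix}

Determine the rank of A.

2

Row reduce to echelon form.
R2 ← R2 − (3)·R1: [0, 22, 11, -33]
R3 ← R3 + (3)·R1: [0, -24, -12, 36]
R3 ← R3 + (12/11)·R2: [0, 0, 0, 0]
Echelon form has 2 nonzero rows, so rank(A) = 2.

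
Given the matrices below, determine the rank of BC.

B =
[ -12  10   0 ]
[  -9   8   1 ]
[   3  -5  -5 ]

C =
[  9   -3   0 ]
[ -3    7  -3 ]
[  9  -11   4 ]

2

First compute BC:
[[-138, 106, -30],
 [-96,  72, -20],
 [ -3,  11,  -5]]
Now row reduce the product.
R2 ← R2 − (16/23)·R1: [0, -40/23, 20/23]
R3 ← R3 − (1/46)·R1: [0, 200/23, -100/23]
R3 ← R3 + (5)·R2: [0, 0, 0]
2 nonzero rows, so rank(BC) = 2.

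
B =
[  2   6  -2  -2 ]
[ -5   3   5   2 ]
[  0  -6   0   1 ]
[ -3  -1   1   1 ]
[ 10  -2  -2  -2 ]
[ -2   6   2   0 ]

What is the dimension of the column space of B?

3

Row reduce to echelon form.
R2 ← R2 + (5/2)·R1: [0, 18, 0, -3]
R4 ← R4 + (3/2)·R1: [0, 8, -2, -2]
R5 ← R5 − (5)·R1: [0, -32, 8, 8]
R6 ← R6 + R1: [0, 12, 0, -2]
R3 ← R3 + (1/3)·R2: [0, 0, 0, 0]
R4 ← R4 − (4/9)·R2: [0, 0, -2, -2/3]
R5 ← R5 + (16/9)·R2: [0, 0, 8, 8/3]
R6 ← R6 − (2/3)·R2: [0, 0, 0, 0]
Swap R3 ↔ R4
R5 ← R5 + (4)·R3: [0, 0, 0, 0]
Echelon form has 3 nonzero rows, so rank(B) = 3.
The column space has dimension equal to the rank: 3.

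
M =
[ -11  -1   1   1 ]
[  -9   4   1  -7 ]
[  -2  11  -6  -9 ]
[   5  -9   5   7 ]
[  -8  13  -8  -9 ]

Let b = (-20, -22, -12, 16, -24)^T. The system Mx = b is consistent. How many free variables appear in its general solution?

Row reduce the augmented matrix [M | b].
R2 ← R2 − (9/11)·R1: [0, 53/11, 2/11, -86/11, -62/11]
R3 ← R3 − (2/11)·R1: [0, 123/11, -68/11, -101/11, -92/11]
R4 ← R4 + (5/11)·R1: [0, -104/11, 60/11, 82/11, 76/11]
R5 ← R5 − (8/11)·R1: [0, 151/11, -96/11, -107/11, -104/11]
R3 ← R3 − (123/53)·R2: [0, 0, -350/53, 475/53, 250/53]
R4 ← R4 + (104/53)·R2: [0, 0, 308/53, -418/53, -220/53]
R5 ← R5 − (151/53)·R2: [0, 0, -490/53, 665/53, 350/53]
R4 ← R4 + (22/25)·R3: [0, 0, 0, 0, 0]
R5 ← R5 − (7/5)·R3: [0, 0, 0, 0, 0]
The echelon form has 3 nonzero rows, and every pivot lies in the first 4 columns, so rank(M) = rank([M|b]) = 3.
The system is consistent.
Free variables = (unknowns) − (rank) = 4 − 3 = 1.

1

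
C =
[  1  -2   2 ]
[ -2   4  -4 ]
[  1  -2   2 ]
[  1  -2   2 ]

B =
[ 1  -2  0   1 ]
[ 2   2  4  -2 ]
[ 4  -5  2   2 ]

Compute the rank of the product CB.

First compute CB:
[[  5, -16,  -4,   9],
 [-10,  32,   8, -18],
 [  5, -16,  -4,   9],
 [  5, -16,  -4,   9]]
Now row reduce the product.
R2 ← R2 + (2)·R1: [0, 0, 0, 0]
R3 ← R3 − R1: [0, 0, 0, 0]
R4 ← R4 − R1: [0, 0, 0, 0]
1 nonzero row, so rank(CB) = 1.

1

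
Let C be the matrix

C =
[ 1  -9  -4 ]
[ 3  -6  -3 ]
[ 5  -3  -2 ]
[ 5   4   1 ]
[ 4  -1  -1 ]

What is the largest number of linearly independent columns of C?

2

Row reduce to echelon form.
R2 ← R2 − (3)·R1: [0, 21, 9]
R3 ← R3 − (5)·R1: [0, 42, 18]
R4 ← R4 − (5)·R1: [0, 49, 21]
R5 ← R5 − (4)·R1: [0, 35, 15]
R3 ← R3 − (2)·R2: [0, 0, 0]
R4 ← R4 − (7/3)·R2: [0, 0, 0]
R5 ← R5 − (5/3)·R2: [0, 0, 0]
Echelon form has 2 nonzero rows, so rank(C) = 2.
The rank gives the maximum number of linearly independent columns: 2.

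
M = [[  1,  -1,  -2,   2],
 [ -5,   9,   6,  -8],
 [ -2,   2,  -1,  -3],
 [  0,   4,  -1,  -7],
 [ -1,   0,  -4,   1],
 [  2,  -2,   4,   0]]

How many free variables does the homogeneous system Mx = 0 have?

0

Row reduce to echelon form.
R2 ← R2 + (5)·R1: [0, 4, -4, 2]
R3 ← R3 + (2)·R1: [0, 0, -5, 1]
R5 ← R5 + R1: [0, -1, -6, 3]
R6 ← R6 − (2)·R1: [0, 0, 8, -4]
R4 ← R4 − R2: [0, 0, 3, -9]
R5 ← R5 + (1/4)·R2: [0, 0, -7, 7/2]
R4 ← R4 + (3/5)·R3: [0, 0, 0, -42/5]
R5 ← R5 − (7/5)·R3: [0, 0, 0, 21/10]
R6 ← R6 + (8/5)·R3: [0, 0, 0, -12/5]
R5 ← R5 + (1/4)·R4: [0, 0, 0, 0]
R6 ← R6 − (2/7)·R4: [0, 0, 0, 0]
4 nonzero rows, so rank(M) = 4.
M has 4 columns; by rank–nullity, nullity = 4 − 4 = 0.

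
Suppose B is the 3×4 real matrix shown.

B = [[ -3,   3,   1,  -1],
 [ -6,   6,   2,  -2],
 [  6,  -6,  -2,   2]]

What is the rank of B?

Row reduce to echelon form.
R2 ← R2 − (2)·R1: [0, 0, 0, 0]
R3 ← R3 + (2)·R1: [0, 0, 0, 0]
Echelon form has 1 nonzero row, so rank(B) = 1.

1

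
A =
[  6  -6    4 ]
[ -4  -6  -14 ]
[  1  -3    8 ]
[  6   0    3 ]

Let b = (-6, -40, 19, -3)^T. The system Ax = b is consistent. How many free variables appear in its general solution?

Row reduce the augmented matrix [A | b].
R2 ← R2 + (2/3)·R1: [0, -10, -34/3, -44]
R3 ← R3 − (1/6)·R1: [0, -2, 22/3, 20]
R4 ← R4 − R1: [0, 6, -1, 3]
R3 ← R3 − (1/5)·R2: [0, 0, 48/5, 144/5]
R4 ← R4 + (3/5)·R2: [0, 0, -39/5, -117/5]
R4 ← R4 + (13/16)·R3: [0, 0, 0, 0]
The echelon form has 3 nonzero rows, and every pivot lies in the first 3 columns, so rank(A) = rank([A|b]) = 3.
The system is consistent.
Free variables = (unknowns) − (rank) = 3 − 3 = 0.

0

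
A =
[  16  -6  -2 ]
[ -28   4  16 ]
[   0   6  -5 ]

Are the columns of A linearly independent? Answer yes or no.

Row reduce A to echelon form.
R2 ← R2 + (7/4)·R1: [0, -13/2, 25/2]
R3 ← R3 + (12/13)·R2: [0, 0, 85/13]
3 pivots among 3 columns.
Every column is a pivot column, so the columns are linearly independent.

yes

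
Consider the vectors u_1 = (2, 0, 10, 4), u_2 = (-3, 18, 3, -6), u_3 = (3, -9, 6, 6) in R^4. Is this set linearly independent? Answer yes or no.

Form the matrix with these vectors as rows and row reduce.
R2 ← R2 + (3/2)·R1: [0, 18, 18, 0]
R3 ← R3 − (3/2)·R1: [0, -9, -9, 0]
R3 ← R3 + (1/2)·R2: [0, 0, 0, 0]
2 nonzero rows, so the 3 vectors span a space of dimension 2.
Since 2 < 3, the vectors are linearly dependent.

no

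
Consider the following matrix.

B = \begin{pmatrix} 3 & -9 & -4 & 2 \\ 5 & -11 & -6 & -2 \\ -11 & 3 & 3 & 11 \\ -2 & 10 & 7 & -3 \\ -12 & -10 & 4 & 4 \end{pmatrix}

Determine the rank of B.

4

Row reduce to echelon form.
R2 ← R2 − (5/3)·R1: [0, 4, 2/3, -16/3]
R3 ← R3 + (11/3)·R1: [0, -30, -35/3, 55/3]
R4 ← R4 + (2/3)·R1: [0, 4, 13/3, -5/3]
R5 ← R5 + (4)·R1: [0, -46, -12, 12]
R3 ← R3 + (15/2)·R2: [0, 0, -20/3, -65/3]
R4 ← R4 − R2: [0, 0, 11/3, 11/3]
R5 ← R5 + (23/2)·R2: [0, 0, -13/3, -148/3]
R4 ← R4 + (11/20)·R3: [0, 0, 0, -33/4]
R5 ← R5 − (13/20)·R3: [0, 0, 0, -141/4]
R5 ← R5 − (47/11)·R4: [0, 0, 0, 0]
Echelon form has 4 nonzero rows, so rank(B) = 4.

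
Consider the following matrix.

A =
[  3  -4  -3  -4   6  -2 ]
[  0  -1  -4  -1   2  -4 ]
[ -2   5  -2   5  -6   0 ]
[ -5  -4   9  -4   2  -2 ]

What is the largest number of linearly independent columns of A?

Row reduce to echelon form.
R3 ← R3 + (2/3)·R1: [0, 7/3, -4, 7/3, -2, -4/3]
R4 ← R4 + (5/3)·R1: [0, -32/3, 4, -32/3, 12, -16/3]
R3 ← R3 + (7/3)·R2: [0, 0, -40/3, 0, 8/3, -32/3]
R4 ← R4 − (32/3)·R2: [0, 0, 140/3, 0, -28/3, 112/3]
R4 ← R4 + (7/2)·R3: [0, 0, 0, 0, 0, 0]
Echelon form has 3 nonzero rows, so rank(A) = 3.
The rank gives the maximum number of linearly independent columns: 3.

3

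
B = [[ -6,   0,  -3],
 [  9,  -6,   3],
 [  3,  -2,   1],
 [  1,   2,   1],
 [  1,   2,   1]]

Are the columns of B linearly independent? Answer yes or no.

Row reduce B to echelon form.
R2 ← R2 + (3/2)·R1: [0, -6, -3/2]
R3 ← R3 + (1/2)·R1: [0, -2, -1/2]
R4 ← R4 + (1/6)·R1: [0, 2, 1/2]
R5 ← R5 + (1/6)·R1: [0, 2, 1/2]
R3 ← R3 − (1/3)·R2: [0, 0, 0]
R4 ← R4 + (1/3)·R2: [0, 0, 0]
R5 ← R5 + (1/3)·R2: [0, 0, 0]
2 pivots among 3 columns.
Only 2 < 3 pivot columns, so the columns are linearly dependent.

no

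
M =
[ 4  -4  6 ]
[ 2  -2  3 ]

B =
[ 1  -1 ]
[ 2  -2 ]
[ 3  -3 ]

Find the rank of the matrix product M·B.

First compute MB:
[[ 14, -14],
 [  7,  -7]]
Now row reduce the product.
R2 ← R2 − (1/2)·R1: [0, 0]
1 nonzero row, so rank(MB) = 1.

1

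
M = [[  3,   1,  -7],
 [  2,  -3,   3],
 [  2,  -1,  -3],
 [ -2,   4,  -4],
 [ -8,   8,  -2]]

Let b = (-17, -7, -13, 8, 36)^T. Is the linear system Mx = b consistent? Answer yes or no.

yes

Row reduce the augmented matrix [M | b].
R2 ← R2 − (2/3)·R1: [0, -11/3, 23/3, 13/3]
R3 ← R3 − (2/3)·R1: [0, -5/3, 5/3, -5/3]
R4 ← R4 + (2/3)·R1: [0, 14/3, -26/3, -10/3]
R5 ← R5 + (8/3)·R1: [0, 32/3, -62/3, -28/3]
R3 ← R3 − (5/11)·R2: [0, 0, -20/11, -40/11]
R4 ← R4 + (14/11)·R2: [0, 0, 12/11, 24/11]
R5 ← R5 + (32/11)·R2: [0, 0, 18/11, 36/11]
R4 ← R4 + (3/5)·R3: [0, 0, 0, 0]
R5 ← R5 + (9/10)·R3: [0, 0, 0, 0]
The echelon form has 3 nonzero rows, and every pivot lies in the first 3 columns, so rank(M) = rank([M|b]) = 3.
The system is consistent.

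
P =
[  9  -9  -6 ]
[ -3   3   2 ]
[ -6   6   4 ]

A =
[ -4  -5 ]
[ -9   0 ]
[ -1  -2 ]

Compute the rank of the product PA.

First compute PA:
[[ 51, -33],
 [-17,  11],
 [-34,  22]]
Now row reduce the product.
R2 ← R2 + (1/3)·R1: [0, 0]
R3 ← R3 + (2/3)·R1: [0, 0]
1 nonzero row, so rank(PA) = 1.

1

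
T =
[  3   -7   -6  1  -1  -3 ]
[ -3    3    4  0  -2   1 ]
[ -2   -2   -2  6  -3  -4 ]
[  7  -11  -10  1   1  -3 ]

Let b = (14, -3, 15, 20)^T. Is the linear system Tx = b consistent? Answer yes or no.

Row reduce the augmented matrix [T | b].
R2 ← R2 + R1: [0, -4, -2, 1, -3, -2, 11]
R3 ← R3 + (2/3)·R1: [0, -20/3, -6, 20/3, -11/3, -6, 73/3]
R4 ← R4 − (7/3)·R1: [0, 16/3, 4, -4/3, 10/3, 4, -38/3]
R3 ← R3 − (5/3)·R2: [0, 0, -8/3, 5, 4/3, -8/3, 6]
R4 ← R4 + (4/3)·R2: [0, 0, 4/3, 0, -2/3, 4/3, 2]
R4 ← R4 + (1/2)·R3: [0, 0, 0, 5/2, 0, 0, 5]
The echelon form has 4 nonzero rows, and every pivot lies in the first 6 columns, so rank(T) = rank([T|b]) = 4.
The system is consistent.

yes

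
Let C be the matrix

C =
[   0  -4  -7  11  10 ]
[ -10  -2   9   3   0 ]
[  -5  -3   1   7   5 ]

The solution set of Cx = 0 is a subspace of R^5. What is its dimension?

Row reduce to echelon form.
Swap R1 ↔ R2
R3 ← R3 − (1/2)·R1: [0, -2, -7/2, 11/2, 5]
R3 ← R3 − (1/2)·R2: [0, 0, 0, 0, 0]
2 nonzero rows, so rank(C) = 2.
C has 5 columns; by rank–nullity, nullity = 5 − 2 = 3.

3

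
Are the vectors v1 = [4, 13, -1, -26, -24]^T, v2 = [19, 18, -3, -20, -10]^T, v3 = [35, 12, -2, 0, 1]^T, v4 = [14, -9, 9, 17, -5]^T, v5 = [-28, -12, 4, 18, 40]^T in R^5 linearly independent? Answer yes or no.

Form the matrix with these vectors as rows and row reduce.
R2 ← R2 − (19/4)·R1: [0, -175/4, 7/4, 207/2, 104]
R3 ← R3 − (35/4)·R1: [0, -407/4, 27/4, 455/2, 211]
R4 ← R4 − (7/2)·R1: [0, -109/2, 25/2, 108, 79]
R5 ← R5 + (7)·R1: [0, 79, -3, -164, -128]
R3 ← R3 − (407/175)·R2: [0, 0, 67/25, -2312/175, -5403/175]
R4 ← R4 − (218/175)·R2: [0, 0, 258/25, -3663/175, -8847/175]
R5 ← R5 + (316/175)·R2: [0, 0, 4/25, 4006/175, 10464/175]
R4 ← R4 − (258/67)·R3: [0, 0, 0, 14043/469, 32049/469]
R5 ← R5 − (4/67)·R3: [0, 0, 0, 11106/469, 28908/469]
R5 ← R5 − (3702/4681)·R4: [0, 0, 0, 0, 35550/4681]
5 nonzero rows, so the 5 vectors span a space of dimension 5.
Since 5 = 5, the vectors are linearly independent.

yes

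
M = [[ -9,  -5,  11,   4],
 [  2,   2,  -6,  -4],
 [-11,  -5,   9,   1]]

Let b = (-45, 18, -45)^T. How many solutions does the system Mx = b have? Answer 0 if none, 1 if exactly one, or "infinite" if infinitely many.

infinite

Row reduce the augmented matrix [M | b].
R2 ← R2 + (2/9)·R1: [0, 8/9, -32/9, -28/9, 8]
R3 ← R3 − (11/9)·R1: [0, 10/9, -40/9, -35/9, 10]
R3 ← R3 − (5/4)·R2: [0, 0, 0, 0, 0]
The echelon form has 2 nonzero rows, and every pivot lies in the first 4 columns, so rank(M) = rank([M|b]) = 2.
The system is consistent.
rank = 2 < 4 unknowns, so there are infinitely many solutions.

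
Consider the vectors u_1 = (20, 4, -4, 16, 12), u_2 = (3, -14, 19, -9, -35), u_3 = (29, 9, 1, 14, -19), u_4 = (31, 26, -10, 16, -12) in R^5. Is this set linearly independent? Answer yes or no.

Form the matrix with these vectors as rows and row reduce.
R2 ← R2 − (3/20)·R1: [0, -73/5, 98/5, -57/5, -184/5]
R3 ← R3 − (29/20)·R1: [0, 16/5, 34/5, -46/5, -182/5]
R4 ← R4 − (31/20)·R1: [0, 99/5, -19/5, -44/5, -153/5]
R3 ← R3 + (16/73)·R2: [0, 0, 810/73, -854/73, -3246/73]
R4 ← R4 + (99/73)·R2: [0, 0, 1663/73, -1771/73, -5877/73]
R4 ← R4 − (1663/810)·R3: [0, 0, 0, -98/405, 1456/135]
4 nonzero rows, so the 4 vectors span a space of dimension 4.
Since 4 = 4, the vectors are linearly independent.

yes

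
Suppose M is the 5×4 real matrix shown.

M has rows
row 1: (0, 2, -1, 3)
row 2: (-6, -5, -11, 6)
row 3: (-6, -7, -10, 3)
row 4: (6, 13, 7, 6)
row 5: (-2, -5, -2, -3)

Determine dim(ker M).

Row reduce to echelon form.
Swap R1 ↔ R2
R3 ← R3 − R1: [0, -2, 1, -3]
R4 ← R4 + R1: [0, 8, -4, 12]
R5 ← R5 − (1/3)·R1: [0, -10/3, 5/3, -5]
R3 ← R3 + R2: [0, 0, 0, 0]
R4 ← R4 − (4)·R2: [0, 0, 0, 0]
R5 ← R5 + (5/3)·R2: [0, 0, 0, 0]
2 nonzero rows, so rank(M) = 2.
M has 4 columns; by rank–nullity, nullity = 4 − 2 = 2.

2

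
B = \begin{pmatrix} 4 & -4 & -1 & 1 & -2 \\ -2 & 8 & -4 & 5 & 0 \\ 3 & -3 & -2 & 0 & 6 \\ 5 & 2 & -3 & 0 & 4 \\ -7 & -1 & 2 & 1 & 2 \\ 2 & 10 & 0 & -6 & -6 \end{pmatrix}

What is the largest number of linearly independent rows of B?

5

Row reduce to echelon form.
R2 ← R2 + (1/2)·R1: [0, 6, -9/2, 11/2, -1]
R3 ← R3 − (3/4)·R1: [0, 0, -5/4, -3/4, 15/2]
R4 ← R4 − (5/4)·R1: [0, 7, -7/4, -5/4, 13/2]
R5 ← R5 + (7/4)·R1: [0, -8, 1/4, 11/4, -3/2]
R6 ← R6 − (1/2)·R1: [0, 12, 1/2, -13/2, -5]
R4 ← R4 − (7/6)·R2: [0, 0, 7/2, -23/3, 23/3]
R5 ← R5 + (4/3)·R2: [0, 0, -23/4, 121/12, -17/6]
R6 ← R6 − (2)·R2: [0, 0, 19/2, -35/2, -3]
R4 ← R4 + (14/5)·R3: [0, 0, 0, -293/30, 86/3]
R5 ← R5 − (23/5)·R3: [0, 0, 0, 203/15, -112/3]
R6 ← R6 + (38/5)·R3: [0, 0, 0, -116/5, 54]
R5 ← R5 + (406/293)·R4: [0, 0, 0, 0, 700/293]
R6 ← R6 − (696/293)·R4: [0, 0, 0, 0, -4130/293]
R6 ← R6 + (59/10)·R5: [0, 0, 0, 0, 0]
Echelon form has 5 nonzero rows, so rank(B) = 5.
The rank gives the maximum number of linearly independent rows: 5.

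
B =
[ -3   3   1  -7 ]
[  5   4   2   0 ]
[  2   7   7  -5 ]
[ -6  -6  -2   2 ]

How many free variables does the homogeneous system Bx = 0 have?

1

Row reduce to echelon form.
R2 ← R2 + (5/3)·R1: [0, 9, 11/3, -35/3]
R3 ← R3 + (2/3)·R1: [0, 9, 23/3, -29/3]
R4 ← R4 − (2)·R1: [0, -12, -4, 16]
R3 ← R3 − R2: [0, 0, 4, 2]
R4 ← R4 + (4/3)·R2: [0, 0, 8/9, 4/9]
R4 ← R4 − (2/9)·R3: [0, 0, 0, 0]
3 nonzero rows, so rank(B) = 3.
B has 4 columns; by rank–nullity, nullity = 4 − 3 = 1.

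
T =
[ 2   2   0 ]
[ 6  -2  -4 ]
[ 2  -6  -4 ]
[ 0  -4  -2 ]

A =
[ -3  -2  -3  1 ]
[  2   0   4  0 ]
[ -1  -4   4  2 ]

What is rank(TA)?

2

First compute TA:
[[ -2,  -4,   2,   2],
 [-18,   4, -42,  -2],
 [-14,  12, -46,  -6],
 [ -6,   8, -24,  -4]]
Now row reduce the product.
R2 ← R2 − (9)·R1: [0, 40, -60, -20]
R3 ← R3 − (7)·R1: [0, 40, -60, -20]
R4 ← R4 − (3)·R1: [0, 20, -30, -10]
R3 ← R3 − R2: [0, 0, 0, 0]
R4 ← R4 − (1/2)·R2: [0, 0, 0, 0]
2 nonzero rows, so rank(TA) = 2.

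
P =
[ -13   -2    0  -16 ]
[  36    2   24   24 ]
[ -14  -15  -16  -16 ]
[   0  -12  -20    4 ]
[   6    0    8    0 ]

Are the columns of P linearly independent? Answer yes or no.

yes

Row reduce P to echelon form.
R2 ← R2 + (36/13)·R1: [0, -46/13, 24, -264/13]
R3 ← R3 − (14/13)·R1: [0, -167/13, -16, 16/13]
R5 ← R5 + (6/13)·R1: [0, -12/13, 8, -96/13]
R3 ← R3 − (167/46)·R2: [0, 0, -2372/23, 1724/23]
R4 ← R4 − (78/23)·R2: [0, 0, -2332/23, 1676/23]
R5 ← R5 − (6/23)·R2: [0, 0, 40/23, -48/23]
R4 ← R4 − (583/593)·R3: [0, 0, 0, -488/593]
R5 ← R5 + (10/593)·R3: [0, 0, 0, -488/593]
R5 ← R5 − R4: [0, 0, 0, 0]
4 pivots among 4 columns.
Every column is a pivot column, so the columns are linearly independent.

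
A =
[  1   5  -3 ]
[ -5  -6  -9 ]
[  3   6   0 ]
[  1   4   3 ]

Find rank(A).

3

Row reduce to echelon form.
R2 ← R2 + (5)·R1: [0, 19, -24]
R3 ← R3 − (3)·R1: [0, -9, 9]
R4 ← R4 − R1: [0, -1, 6]
R3 ← R3 + (9/19)·R2: [0, 0, -45/19]
R4 ← R4 + (1/19)·R2: [0, 0, 90/19]
R4 ← R4 + (2)·R3: [0, 0, 0]
Echelon form has 3 nonzero rows, so rank(A) = 3.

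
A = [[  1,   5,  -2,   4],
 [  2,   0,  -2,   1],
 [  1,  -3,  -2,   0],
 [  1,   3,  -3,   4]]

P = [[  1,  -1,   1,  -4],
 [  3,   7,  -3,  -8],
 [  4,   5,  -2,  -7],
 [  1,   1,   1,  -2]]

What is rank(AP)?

First compute AP:
[[ 12,  28,  -6, -38],
 [ -5, -11,   7,   4],
 [-16, -32,  14,  34],
 [  2,   9,   2, -15]]
Now row reduce the product.
R2 ← R2 + (5/12)·R1: [0, 2/3, 9/2, -71/6]
R3 ← R3 + (4/3)·R1: [0, 16/3, 6, -50/3]
R4 ← R4 − (1/6)·R1: [0, 13/3, 3, -26/3]
R3 ← R3 − (8)·R2: [0, 0, -30, 78]
R4 ← R4 − (13/2)·R2: [0, 0, -105/4, 273/4]
R4 ← R4 − (7/8)·R3: [0, 0, 0, 0]
3 nonzero rows, so rank(AP) = 3.

3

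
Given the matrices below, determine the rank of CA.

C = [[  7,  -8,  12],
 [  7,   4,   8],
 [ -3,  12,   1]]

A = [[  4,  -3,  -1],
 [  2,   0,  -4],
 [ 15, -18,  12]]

First compute CA:
[[192, -237, 169],
 [156, -165,  73],
 [ 27,  -9, -33]]
Now row reduce the product.
R2 ← R2 − (13/16)·R1: [0, 441/16, -1029/16]
R3 ← R3 − (9/64)·R1: [0, 1557/64, -3633/64]
R3 ← R3 − (173/196)·R2: [0, 0, 0]
2 nonzero rows, so rank(CA) = 2.

2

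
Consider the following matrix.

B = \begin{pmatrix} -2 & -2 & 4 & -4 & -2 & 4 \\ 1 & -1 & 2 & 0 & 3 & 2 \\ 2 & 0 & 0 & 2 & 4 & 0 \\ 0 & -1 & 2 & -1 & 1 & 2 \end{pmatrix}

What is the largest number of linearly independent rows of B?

2

Row reduce to echelon form.
R2 ← R2 + (1/2)·R1: [0, -2, 4, -2, 2, 4]
R3 ← R3 + R1: [0, -2, 4, -2, 2, 4]
R3 ← R3 − R2: [0, 0, 0, 0, 0, 0]
R4 ← R4 − (1/2)·R2: [0, 0, 0, 0, 0, 0]
Echelon form has 2 nonzero rows, so rank(B) = 2.
The rank gives the maximum number of linearly independent rows: 2.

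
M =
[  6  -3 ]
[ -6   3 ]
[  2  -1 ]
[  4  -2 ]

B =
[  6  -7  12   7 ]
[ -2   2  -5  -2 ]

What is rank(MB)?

1

First compute MB:
[[ 42, -48,  87,  48],
 [-42,  48, -87, -48],
 [ 14, -16,  29,  16],
 [ 28, -32,  58,  32]]
Now row reduce the product.
R2 ← R2 + R1: [0, 0, 0, 0]
R3 ← R3 − (1/3)·R1: [0, 0, 0, 0]
R4 ← R4 − (2/3)·R1: [0, 0, 0, 0]
1 nonzero row, so rank(MB) = 1.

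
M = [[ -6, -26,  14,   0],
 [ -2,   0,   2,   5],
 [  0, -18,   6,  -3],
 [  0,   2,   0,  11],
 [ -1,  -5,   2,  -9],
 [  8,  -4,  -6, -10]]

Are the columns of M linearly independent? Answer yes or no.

no

Row reduce M to echelon form.
R2 ← R2 − (1/3)·R1: [0, 26/3, -8/3, 5]
R5 ← R5 − (1/6)·R1: [0, -2/3, -1/3, -9]
R6 ← R6 + (4/3)·R1: [0, -116/3, 38/3, -10]
R3 ← R3 + (27/13)·R2: [0, 0, 6/13, 96/13]
R4 ← R4 − (3/13)·R2: [0, 0, 8/13, 128/13]
R5 ← R5 + (1/13)·R2: [0, 0, -7/13, -112/13]
R6 ← R6 + (58/13)·R2: [0, 0, 10/13, 160/13]
R4 ← R4 − (4/3)·R3: [0, 0, 0, 0]
R5 ← R5 + (7/6)·R3: [0, 0, 0, 0]
R6 ← R6 − (5/3)·R3: [0, 0, 0, 0]
3 pivots among 4 columns.
Only 3 < 4 pivot columns, so the columns are linearly dependent.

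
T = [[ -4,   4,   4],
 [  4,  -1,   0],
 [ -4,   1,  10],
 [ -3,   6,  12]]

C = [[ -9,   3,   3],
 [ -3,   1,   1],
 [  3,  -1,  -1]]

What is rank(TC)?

1

First compute TC:
[[ 36, -12, -12],
 [-33,  11,  11],
 [ 63, -21, -21],
 [ 45, -15, -15]]
Now row reduce the product.
R2 ← R2 + (11/12)·R1: [0, 0, 0]
R3 ← R3 − (7/4)·R1: [0, 0, 0]
R4 ← R4 − (5/4)·R1: [0, 0, 0]
1 nonzero row, so rank(TC) = 1.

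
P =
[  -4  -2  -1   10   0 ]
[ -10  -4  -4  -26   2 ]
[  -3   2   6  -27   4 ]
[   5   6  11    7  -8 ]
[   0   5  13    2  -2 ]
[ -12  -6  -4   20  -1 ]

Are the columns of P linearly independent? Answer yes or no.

Row reduce P to echelon form.
R2 ← R2 − (5/2)·R1: [0, 1, -3/2, -51, 2]
R3 ← R3 − (3/4)·R1: [0, 7/2, 27/4, -69/2, 4]
R4 ← R4 + (5/4)·R1: [0, 7/2, 39/4, 39/2, -8]
R6 ← R6 − (3)·R1: [0, 0, -1, -10, -1]
R3 ← R3 − (7/2)·R2: [0, 0, 12, 144, -3]
R4 ← R4 − (7/2)·R2: [0, 0, 15, 198, -15]
R5 ← R5 − (5)·R2: [0, 0, 41/2, 257, -12]
R4 ← R4 − (5/4)·R3: [0, 0, 0, 18, -45/4]
R5 ← R5 − (41/24)·R3: [0, 0, 0, 11, -55/8]
R6 ← R6 + (1/12)·R3: [0, 0, 0, 2, -5/4]
R5 ← R5 − (11/18)·R4: [0, 0, 0, 0, 0]
R6 ← R6 − (1/9)·R4: [0, 0, 0, 0, 0]
4 pivots among 5 columns.
Only 4 < 5 pivot columns, so the columns are linearly dependent.

no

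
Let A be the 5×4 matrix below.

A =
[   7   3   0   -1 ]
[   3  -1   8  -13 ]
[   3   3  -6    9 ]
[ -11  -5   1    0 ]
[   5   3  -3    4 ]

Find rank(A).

Row reduce to echelon form.
R2 ← R2 − (3/7)·R1: [0, -16/7, 8, -88/7]
R3 ← R3 − (3/7)·R1: [0, 12/7, -6, 66/7]
R4 ← R4 + (11/7)·R1: [0, -2/7, 1, -11/7]
R5 ← R5 − (5/7)·R1: [0, 6/7, -3, 33/7]
R3 ← R3 + (3/4)·R2: [0, 0, 0, 0]
R4 ← R4 − (1/8)·R2: [0, 0, 0, 0]
R5 ← R5 + (3/8)·R2: [0, 0, 0, 0]
Echelon form has 2 nonzero rows, so rank(A) = 2.

2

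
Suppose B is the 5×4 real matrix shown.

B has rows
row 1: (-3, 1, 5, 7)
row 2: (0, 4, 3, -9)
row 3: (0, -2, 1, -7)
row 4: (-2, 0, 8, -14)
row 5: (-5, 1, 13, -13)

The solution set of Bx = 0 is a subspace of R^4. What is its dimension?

Row reduce to echelon form.
R4 ← R4 − (2/3)·R1: [0, -2/3, 14/3, -56/3]
R5 ← R5 − (5/3)·R1: [0, -2/3, 14/3, -74/3]
R3 ← R3 + (1/2)·R2: [0, 0, 5/2, -23/2]
R4 ← R4 + (1/6)·R2: [0, 0, 31/6, -121/6]
R5 ← R5 + (1/6)·R2: [0, 0, 31/6, -157/6]
R4 ← R4 − (31/15)·R3: [0, 0, 0, 18/5]
R5 ← R5 − (31/15)·R3: [0, 0, 0, -12/5]
R5 ← R5 + (2/3)·R4: [0, 0, 0, 0]
4 nonzero rows, so rank(B) = 4.
B has 4 columns; by rank–nullity, nullity = 4 − 4 = 0.

0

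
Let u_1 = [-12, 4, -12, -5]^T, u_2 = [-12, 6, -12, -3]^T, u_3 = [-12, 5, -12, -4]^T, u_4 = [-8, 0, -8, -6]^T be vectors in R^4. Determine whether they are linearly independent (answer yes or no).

no

Form the matrix with these vectors as rows and row reduce.
R2 ← R2 − R1: [0, 2, 0, 2]
R3 ← R3 − R1: [0, 1, 0, 1]
R4 ← R4 − (2/3)·R1: [0, -8/3, 0, -8/3]
R3 ← R3 − (1/2)·R2: [0, 0, 0, 0]
R4 ← R4 + (4/3)·R2: [0, 0, 0, 0]
2 nonzero rows, so the 4 vectors span a space of dimension 2.
Since 2 < 4, the vectors are linearly dependent.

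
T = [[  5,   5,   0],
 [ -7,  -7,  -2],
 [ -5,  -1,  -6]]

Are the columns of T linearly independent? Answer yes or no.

yes

Row reduce T to echelon form.
R2 ← R2 + (7/5)·R1: [0, 0, -2]
R3 ← R3 + R1: [0, 4, -6]
Swap R2 ↔ R3
3 pivots among 3 columns.
Every column is a pivot column, so the columns are linearly independent.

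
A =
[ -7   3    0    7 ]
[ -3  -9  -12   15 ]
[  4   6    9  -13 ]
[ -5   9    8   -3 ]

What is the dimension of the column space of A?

2

Row reduce to echelon form.
R2 ← R2 − (3/7)·R1: [0, -72/7, -12, 12]
R3 ← R3 + (4/7)·R1: [0, 54/7, 9, -9]
R4 ← R4 − (5/7)·R1: [0, 48/7, 8, -8]
R3 ← R3 + (3/4)·R2: [0, 0, 0, 0]
R4 ← R4 + (2/3)·R2: [0, 0, 0, 0]
Echelon form has 2 nonzero rows, so rank(A) = 2.
The column space has dimension equal to the rank: 2.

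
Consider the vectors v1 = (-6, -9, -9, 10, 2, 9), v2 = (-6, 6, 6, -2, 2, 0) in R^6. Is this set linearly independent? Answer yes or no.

yes

Form the matrix with these vectors as rows and row reduce.
R2 ← R2 − R1: [0, 15, 15, -12, 0, -9]
2 nonzero rows, so the 2 vectors span a space of dimension 2.
Since 2 = 2, the vectors are linearly independent.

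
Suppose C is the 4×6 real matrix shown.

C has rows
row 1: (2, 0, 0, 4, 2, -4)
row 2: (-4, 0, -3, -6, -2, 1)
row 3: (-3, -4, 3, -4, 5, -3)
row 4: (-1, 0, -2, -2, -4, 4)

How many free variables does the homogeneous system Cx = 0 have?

Row reduce to echelon form.
R2 ← R2 + (2)·R1: [0, 0, -3, 2, 2, -7]
R3 ← R3 + (3/2)·R1: [0, -4, 3, 2, 8, -9]
R4 ← R4 + (1/2)·R1: [0, 0, -2, 0, -3, 2]
Swap R2 ↔ R3
R4 ← R4 − (2/3)·R3: [0, 0, 0, -4/3, -13/3, 20/3]
4 nonzero rows, so rank(C) = 4.
C has 6 columns; by rank–nullity, nullity = 6 − 4 = 2.

2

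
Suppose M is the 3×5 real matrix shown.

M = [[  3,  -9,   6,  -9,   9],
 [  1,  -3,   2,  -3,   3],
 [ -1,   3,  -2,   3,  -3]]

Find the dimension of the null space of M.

Row reduce to echelon form.
R2 ← R2 − (1/3)·R1: [0, 0, 0, 0, 0]
R3 ← R3 + (1/3)·R1: [0, 0, 0, 0, 0]
1 nonzero row, so rank(M) = 1.
M has 5 columns; by rank–nullity, nullity = 5 − 1 = 4.

4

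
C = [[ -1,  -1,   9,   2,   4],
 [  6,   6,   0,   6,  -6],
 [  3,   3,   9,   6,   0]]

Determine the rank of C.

2

Row reduce to echelon form.
R2 ← R2 + (6)·R1: [0, 0, 54, 18, 18]
R3 ← R3 + (3)·R1: [0, 0, 36, 12, 12]
R3 ← R3 − (2/3)·R2: [0, 0, 0, 0, 0]
Echelon form has 2 nonzero rows, so rank(C) = 2.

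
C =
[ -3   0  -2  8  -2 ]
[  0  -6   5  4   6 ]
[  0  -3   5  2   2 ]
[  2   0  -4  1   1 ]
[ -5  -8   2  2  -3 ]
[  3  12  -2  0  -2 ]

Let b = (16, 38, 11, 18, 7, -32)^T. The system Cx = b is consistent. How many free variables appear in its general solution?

0

Row reduce the augmented matrix [C | b].
R4 ← R4 + (2/3)·R1: [0, 0, -16/3, 19/3, -1/3, 86/3]
R5 ← R5 − (5/3)·R1: [0, -8, 16/3, -34/3, 1/3, -59/3]
R6 ← R6 + R1: [0, 12, -4, 8, -4, -16]
R3 ← R3 − (1/2)·R2: [0, 0, 5/2, 0, -1, -8]
R5 ← R5 − (4/3)·R2: [0, 0, -4/3, -50/3, -23/3, -211/3]
R6 ← R6 + (2)·R2: [0, 0, 6, 16, 8, 60]
R4 ← R4 + (32/15)·R3: [0, 0, 0, 19/3, -37/15, 58/5]
R5 ← R5 + (8/15)·R3: [0, 0, 0, -50/3, -41/5, -373/5]
R6 ← R6 − (12/5)·R3: [0, 0, 0, 16, 52/5, 396/5]
R5 ← R5 + (50/19)·R4: [0, 0, 0, 0, -4187/285, -4187/95]
R6 ← R6 − (48/19)·R4: [0, 0, 0, 0, 316/19, 948/19]
R6 ← R6 + (60/53)·R5: [0, 0, 0, 0, 0, 0]
The echelon form has 5 nonzero rows, and every pivot lies in the first 5 columns, so rank(C) = rank([C|b]) = 5.
The system is consistent.
Free variables = (unknowns) − (rank) = 5 − 5 = 0.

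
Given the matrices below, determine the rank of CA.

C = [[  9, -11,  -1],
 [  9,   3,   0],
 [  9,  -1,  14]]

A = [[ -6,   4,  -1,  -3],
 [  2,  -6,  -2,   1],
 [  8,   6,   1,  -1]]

3

First compute CA:
[[-84,  96,  12, -37],
 [-48,  18, -15, -24],
 [ 56, 126,   7, -42]]
Now row reduce the product.
R2 ← R2 − (4/7)·R1: [0, -258/7, -153/7, -20/7]
R3 ← R3 + (2/3)·R1: [0, 190, 15, -200/3]
R3 ← R3 + (665/129)·R2: [0, 0, -4200/43, -3500/43]
3 nonzero rows, so rank(CA) = 3.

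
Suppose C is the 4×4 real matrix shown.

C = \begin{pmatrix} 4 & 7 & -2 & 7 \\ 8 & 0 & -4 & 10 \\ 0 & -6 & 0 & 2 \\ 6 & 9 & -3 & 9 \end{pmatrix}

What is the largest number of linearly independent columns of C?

3

Row reduce to echelon form.
R2 ← R2 − (2)·R1: [0, -14, 0, -4]
R4 ← R4 − (3/2)·R1: [0, -3/2, 0, -3/2]
R3 ← R3 − (3/7)·R2: [0, 0, 0, 26/7]
R4 ← R4 − (3/28)·R2: [0, 0, 0, -15/14]
R4 ← R4 + (15/52)·R3: [0, 0, 0, 0]
Echelon form has 3 nonzero rows, so rank(C) = 3.
The rank gives the maximum number of linearly independent columns: 3.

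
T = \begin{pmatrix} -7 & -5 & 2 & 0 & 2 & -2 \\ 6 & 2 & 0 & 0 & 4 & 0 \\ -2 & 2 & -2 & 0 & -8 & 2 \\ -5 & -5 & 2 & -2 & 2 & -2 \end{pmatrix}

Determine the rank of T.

Row reduce to echelon form.
R2 ← R2 + (6/7)·R1: [0, -16/7, 12/7, 0, 40/7, -12/7]
R3 ← R3 − (2/7)·R1: [0, 24/7, -18/7, 0, -60/7, 18/7]
R4 ← R4 − (5/7)·R1: [0, -10/7, 4/7, -2, 4/7, -4/7]
R3 ← R3 + (3/2)·R2: [0, 0, 0, 0, 0, 0]
R4 ← R4 − (5/8)·R2: [0, 0, -1/2, -2, -3, 1/2]
Swap R3 ↔ R4
Echelon form has 3 nonzero rows, so rank(T) = 3.

3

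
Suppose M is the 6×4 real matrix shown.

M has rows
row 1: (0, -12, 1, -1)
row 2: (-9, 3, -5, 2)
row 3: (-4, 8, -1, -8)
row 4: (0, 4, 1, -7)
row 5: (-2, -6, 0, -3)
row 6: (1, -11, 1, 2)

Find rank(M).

4

Row reduce to echelon form.
Swap R1 ↔ R2
R3 ← R3 − (4/9)·R1: [0, 20/3, 11/9, -80/9]
R5 ← R5 − (2/9)·R1: [0, -20/3, 10/9, -31/9]
R6 ← R6 + (1/9)·R1: [0, -32/3, 4/9, 20/9]
R3 ← R3 + (5/9)·R2: [0, 0, 16/9, -85/9]
R4 ← R4 + (1/3)·R2: [0, 0, 4/3, -22/3]
R5 ← R5 − (5/9)·R2: [0, 0, 5/9, -26/9]
R6 ← R6 − (8/9)·R2: [0, 0, -4/9, 28/9]
R4 ← R4 − (3/4)·R3: [0, 0, 0, -1/4]
R5 ← R5 − (5/16)·R3: [0, 0, 0, 1/16]
R6 ← R6 + (1/4)·R3: [0, 0, 0, 3/4]
R5 ← R5 + (1/4)·R4: [0, 0, 0, 0]
R6 ← R6 + (3)·R4: [0, 0, 0, 0]
Echelon form has 4 nonzero rows, so rank(M) = 4.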